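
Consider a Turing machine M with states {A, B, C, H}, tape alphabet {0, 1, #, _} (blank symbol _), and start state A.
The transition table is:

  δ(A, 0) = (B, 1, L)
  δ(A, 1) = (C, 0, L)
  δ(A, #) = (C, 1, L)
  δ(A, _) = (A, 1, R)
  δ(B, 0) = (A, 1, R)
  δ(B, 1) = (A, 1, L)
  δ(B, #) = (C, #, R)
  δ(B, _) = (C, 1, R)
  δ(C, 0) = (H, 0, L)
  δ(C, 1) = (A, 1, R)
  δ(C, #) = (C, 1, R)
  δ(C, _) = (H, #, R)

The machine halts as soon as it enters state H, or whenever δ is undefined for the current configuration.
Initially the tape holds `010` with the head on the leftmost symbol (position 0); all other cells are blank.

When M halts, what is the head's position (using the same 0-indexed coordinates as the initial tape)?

A | __[0]10   read 0 → write 1, move L, go to B
B | _[_]110   read _ → write 1, move R, go to C
C | _1[1]10   read 1 → write 1, move R, go to A
A | _11[1]0   read 1 → write 0, move L, go to C
C | _1[1]00   read 1 → write 1, move R, go to A
A | _11[0]0   read 0 → write 1, move L, go to B
B | _1[1]10   read 1 → write 1, move L, go to A
A | _[1]110   read 1 → write 0, move L, go to C
C | [_]0110   read _ → write #, move R, go to H
H | #[0]110
At halt the head is at cell -1.

-1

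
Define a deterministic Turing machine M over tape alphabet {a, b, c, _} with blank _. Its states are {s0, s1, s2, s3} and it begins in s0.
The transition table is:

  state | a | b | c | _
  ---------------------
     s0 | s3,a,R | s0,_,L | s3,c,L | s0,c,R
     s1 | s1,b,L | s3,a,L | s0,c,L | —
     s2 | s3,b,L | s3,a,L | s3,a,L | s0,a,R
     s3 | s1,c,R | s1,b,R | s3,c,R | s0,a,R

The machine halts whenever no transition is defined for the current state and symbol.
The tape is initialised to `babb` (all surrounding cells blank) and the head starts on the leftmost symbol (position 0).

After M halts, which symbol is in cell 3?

c

state=s0 head=0 tape=_[b]abb_   (s0,b)→(s0,_,L)
state=s0 head=-1 tape=[_]_abb_   (s0,_)→(s0,c,R)
state=s0 head=0 tape=c[_]abb_   (s0,_)→(s0,c,R)
state=s0 head=1 tape=cc[a]bb_   (s0,a)→(s3,a,R)
state=s3 head=2 tape=cca[b]b_   (s3,b)→(s1,b,R)
state=s1 head=3 tape=ccab[b]_   (s1,b)→(s3,a,L)
state=s3 head=2 tape=cca[b]a_   (s3,b)→(s1,b,R)
state=s1 head=3 tape=ccab[a]_   (s1,a)→(s1,b,L)
state=s1 head=2 tape=cca[b]b_   (s1,b)→(s3,a,L)
state=s3 head=1 tape=cc[a]ab_   (s3,a)→(s1,c,R)
state=s1 head=2 tape=ccc[a]b_   (s1,a)→(s1,b,L)
state=s1 head=1 tape=cc[c]bb_   (s1,c)→(s0,c,L)
state=s0 head=0 tape=c[c]cbb_   (s0,c)→(s3,c,L)
state=s3 head=-1 tape=[c]ccbb_   (s3,c)→(s3,c,R)
state=s3 head=0 tape=c[c]cbb_   (s3,c)→(s3,c,R)
state=s3 head=1 tape=cc[c]bb_   (s3,c)→(s3,c,R)
state=s3 head=2 tape=ccc[b]b_   (s3,b)→(s1,b,R)
state=s1 head=3 tape=cccb[b]_   (s1,b)→(s3,a,L)
state=s3 head=2 tape=ccc[b]a_   (s3,b)→(s1,b,R)
state=s1 head=3 tape=cccb[a]_   (s1,a)→(s1,b,L)
state=s1 head=2 tape=ccc[b]b_   (s1,b)→(s3,a,L)
state=s3 head=1 tape=cc[c]ab_   (s3,c)→(s3,c,R)
state=s3 head=2 tape=ccc[a]b_   (s3,a)→(s1,c,R)
state=s1 head=3 tape=cccc[b]_   (s1,b)→(s3,a,L)
state=s3 head=2 tape=ccc[c]a_   (s3,c)→(s3,c,R)
state=s3 head=3 tape=cccc[a]_   (s3,a)→(s1,c,R)
state=s1 head=4 tape=ccccc[_]
Cell 3 holds c when M halts.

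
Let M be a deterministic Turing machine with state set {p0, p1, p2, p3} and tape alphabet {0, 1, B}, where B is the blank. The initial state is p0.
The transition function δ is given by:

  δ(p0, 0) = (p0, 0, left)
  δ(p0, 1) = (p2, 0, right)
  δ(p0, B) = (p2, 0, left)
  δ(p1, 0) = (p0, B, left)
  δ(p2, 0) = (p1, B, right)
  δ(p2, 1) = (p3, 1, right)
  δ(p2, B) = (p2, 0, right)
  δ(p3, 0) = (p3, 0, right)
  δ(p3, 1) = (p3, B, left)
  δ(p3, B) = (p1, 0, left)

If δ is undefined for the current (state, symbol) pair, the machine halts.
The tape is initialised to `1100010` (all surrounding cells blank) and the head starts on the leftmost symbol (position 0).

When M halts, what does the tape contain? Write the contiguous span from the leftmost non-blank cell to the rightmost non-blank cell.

state=p0 head=0 tape=B[1]100010   (p0,1)→(p2,0,right)
state=p2 head=1 tape=B0[1]00010   (p2,1)→(p3,1,right)
state=p3 head=2 tape=B01[0]0010   (p3,0)→(p3,0,right)
state=p3 head=3 tape=B010[0]010   (p3,0)→(p3,0,right)
state=p3 head=4 tape=B0100[0]10   (p3,0)→(p3,0,right)
state=p3 head=5 tape=B01000[1]0   (p3,1)→(p3,B,left)
state=p3 head=4 tape=B0100[0]B0   (p3,0)→(p3,0,right)
state=p3 head=5 tape=B01000[B]0   (p3,B)→(p1,0,left)
state=p1 head=4 tape=B0100[0]00   (p1,0)→(p0,B,left)
state=p0 head=3 tape=B010[0]B00   (p0,0)→(p0,0,left)
state=p0 head=2 tape=B01[0]0B00   (p0,0)→(p0,0,left)
state=p0 head=1 tape=B0[1]00B00   (p0,1)→(p2,0,right)
state=p2 head=2 tape=B00[0]0B00   (p2,0)→(p1,B,right)
state=p1 head=3 tape=B00B[0]B00   (p1,0)→(p0,B,left)
state=p0 head=2 tape=B00[B]BB00   (p0,B)→(p2,0,left)
state=p2 head=1 tape=B0[0]0BB00   (p2,0)→(p1,B,right)
state=p1 head=2 tape=B0B[0]BB00   (p1,0)→(p0,B,left)
state=p0 head=1 tape=B0[B]BBB00   (p0,B)→(p2,0,left)
state=p2 head=0 tape=B[0]0BBB00   (p2,0)→(p1,B,right)
state=p1 head=1 tape=BB[0]BBB00   (p1,0)→(p0,B,left)
state=p0 head=0 tape=B[B]BBBB00   (p0,B)→(p2,0,left)
state=p2 head=-1 tape=[B]0BBBB00   (p2,B)→(p2,0,right)
state=p2 head=0 tape=0[0]BBBB00   (p2,0)→(p1,B,right)
state=p1 head=1 tape=0B[B]BBB00
The non-blank tape span at halt is 0BBBBB00.

0BBBBB00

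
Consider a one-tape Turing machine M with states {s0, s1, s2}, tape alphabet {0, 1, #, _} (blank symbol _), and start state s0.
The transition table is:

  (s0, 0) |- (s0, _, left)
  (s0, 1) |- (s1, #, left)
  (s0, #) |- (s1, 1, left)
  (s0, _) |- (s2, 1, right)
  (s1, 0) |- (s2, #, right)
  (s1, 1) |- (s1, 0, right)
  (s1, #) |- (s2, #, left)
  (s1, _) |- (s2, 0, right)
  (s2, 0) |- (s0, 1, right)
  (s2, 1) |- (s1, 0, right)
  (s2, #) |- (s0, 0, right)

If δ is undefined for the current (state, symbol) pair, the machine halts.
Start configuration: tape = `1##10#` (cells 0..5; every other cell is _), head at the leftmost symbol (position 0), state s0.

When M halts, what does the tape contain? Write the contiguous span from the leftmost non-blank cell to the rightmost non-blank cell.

state=s0 head=0 tape=_[1]##10#__   (s0,1)→(s1,#,left)
state=s1 head=-1 tape=[_]###10#__   (s1,_)→(s2,0,right)
state=s2 head=0 tape=0[#]##10#__   (s2,#)→(s0,0,right)
state=s0 head=1 tape=00[#]#10#__   (s0,#)→(s1,1,left)
state=s1 head=0 tape=0[0]1#10#__   (s1,0)→(s2,#,right)
state=s2 head=1 tape=0#[1]#10#__   (s2,1)→(s1,0,right)
state=s1 head=2 tape=0#0[#]10#__   (s1,#)→(s2,#,left)
state=s2 head=1 tape=0#[0]#10#__   (s2,0)→(s0,1,right)
state=s0 head=2 tape=0#1[#]10#__   (s0,#)→(s1,1,left)
state=s1 head=1 tape=0#[1]110#__   (s1,1)→(s1,0,right)
state=s1 head=2 tape=0#0[1]10#__   (s1,1)→(s1,0,right)
state=s1 head=3 tape=0#00[1]0#__   (s1,1)→(s1,0,right)
state=s1 head=4 tape=0#000[0]#__   (s1,0)→(s2,#,right)
state=s2 head=5 tape=0#000#[#]__   (s2,#)→(s0,0,right)
state=s0 head=6 tape=0#000#0[_]_   (s0,_)→(s2,1,right)
state=s2 head=7 tape=0#000#01[_]
The non-blank tape span at halt is 0#000#01.

0#000#01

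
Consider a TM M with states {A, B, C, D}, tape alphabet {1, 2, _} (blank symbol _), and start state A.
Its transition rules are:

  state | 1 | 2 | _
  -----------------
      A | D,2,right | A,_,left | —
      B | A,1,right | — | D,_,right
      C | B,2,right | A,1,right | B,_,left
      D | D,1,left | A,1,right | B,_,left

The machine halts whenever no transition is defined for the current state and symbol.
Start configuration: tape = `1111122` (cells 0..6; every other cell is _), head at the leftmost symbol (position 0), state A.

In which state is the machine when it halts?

B

state=A head=0 tape=[1]111122   (A,1)→(D,2,right)
state=D head=1 tape=2[1]11122   (D,1)→(D,1,left)
state=D head=0 tape=[2]111122   (D,2)→(A,1,right)
state=A head=1 tape=1[1]11122   (A,1)→(D,2,right)
state=D head=2 tape=12[1]1122   (D,1)→(D,1,left)
state=D head=1 tape=1[2]11122   (D,2)→(A,1,right)
state=A head=2 tape=11[1]1122   (A,1)→(D,2,right)
state=D head=3 tape=112[1]122   (D,1)→(D,1,left)
state=D head=2 tape=11[2]1122   (D,2)→(A,1,right)
state=A head=3 tape=111[1]122   (A,1)→(D,2,right)
state=D head=4 tape=1112[1]22   (D,1)→(D,1,left)
state=D head=3 tape=111[2]122   (D,2)→(A,1,right)
state=A head=4 tape=1111[1]22   (A,1)→(D,2,right)
state=D head=5 tape=11112[2]2   (D,2)→(A,1,right)
state=A head=6 tape=111121[2]   (A,2)→(A,_,left)
state=A head=5 tape=11112[1]_   (A,1)→(D,2,right)
state=D head=6 tape=111122[_]   (D,_)→(B,_,left)
state=B head=5 tape=11112[2]_
No transition is defined for (B, 2); M halts in state B.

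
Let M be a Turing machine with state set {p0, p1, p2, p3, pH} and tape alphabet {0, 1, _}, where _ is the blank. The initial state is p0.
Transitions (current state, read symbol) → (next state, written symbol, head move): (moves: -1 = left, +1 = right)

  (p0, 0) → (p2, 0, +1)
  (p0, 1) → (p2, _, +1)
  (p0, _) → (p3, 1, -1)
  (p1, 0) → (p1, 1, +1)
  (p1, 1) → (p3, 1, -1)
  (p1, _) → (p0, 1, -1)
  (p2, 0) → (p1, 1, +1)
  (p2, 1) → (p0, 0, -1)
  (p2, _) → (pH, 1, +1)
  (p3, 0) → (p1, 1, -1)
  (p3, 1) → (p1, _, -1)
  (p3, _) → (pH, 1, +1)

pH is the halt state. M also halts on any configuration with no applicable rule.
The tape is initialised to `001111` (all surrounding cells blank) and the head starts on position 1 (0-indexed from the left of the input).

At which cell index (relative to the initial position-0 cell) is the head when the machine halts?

p0 | ___0[0]1111   read 0 → write 0, move +1, go to p2
p2 | ___00[1]111   read 1 → write 0, move -1, go to p0
p0 | ___0[0]0111   read 0 → write 0, move +1, go to p2
p2 | ___00[0]111   read 0 → write 1, move +1, go to p1
p1 | ___001[1]11   read 1 → write 1, move -1, go to p3
p3 | ___00[1]111   read 1 → write _, move -1, go to p1
p1 | ___0[0]_111   read 0 → write 1, move +1, go to p1
p1 | ___01[_]111   read _ → write 1, move -1, go to p0
p0 | ___0[1]1111   read 1 → write _, move +1, go to p2
p2 | ___0_[1]111   read 1 → write 0, move -1, go to p0
p0 | ___0[_]0111   read _ → write 1, move -1, go to p3
p3 | ___[0]10111   read 0 → write 1, move -1, go to p1
p1 | __[_]110111   read _ → write 1, move -1, go to p0
p0 | _[_]1110111   read _ → write 1, move -1, go to p3
p3 | [_]11110111   read _ → write 1, move +1, go to pH
pH | 1[1]1110111
At halt the head is at cell -2.

-2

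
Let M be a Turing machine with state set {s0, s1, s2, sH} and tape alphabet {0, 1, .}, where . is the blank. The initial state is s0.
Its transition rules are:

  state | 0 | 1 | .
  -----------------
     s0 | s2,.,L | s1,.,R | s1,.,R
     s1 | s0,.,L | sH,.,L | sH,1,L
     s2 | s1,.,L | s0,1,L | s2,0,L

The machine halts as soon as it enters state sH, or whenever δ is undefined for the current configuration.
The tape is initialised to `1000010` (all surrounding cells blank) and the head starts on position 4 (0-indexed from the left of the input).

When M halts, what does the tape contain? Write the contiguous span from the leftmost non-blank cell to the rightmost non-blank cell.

10

state=s0 head=4 tape=.1000[0]10   (s0,0)→(s2,.,L)
state=s2 head=3 tape=.100[0].10   (s2,0)→(s1,.,L)
state=s1 head=2 tape=.10[0]..10   (s1,0)→(s0,.,L)
state=s0 head=1 tape=.1[0]...10   (s0,0)→(s2,.,L)
state=s2 head=0 tape=.[1]....10   (s2,1)→(s0,1,L)
state=s0 head=-1 tape=[.]1....10   (s0,.)→(s1,.,R)
state=s1 head=0 tape=.[1]....10   (s1,1)→(sH,.,L)
state=sH head=-1 tape=[.].....10
The non-blank tape span at halt is 10.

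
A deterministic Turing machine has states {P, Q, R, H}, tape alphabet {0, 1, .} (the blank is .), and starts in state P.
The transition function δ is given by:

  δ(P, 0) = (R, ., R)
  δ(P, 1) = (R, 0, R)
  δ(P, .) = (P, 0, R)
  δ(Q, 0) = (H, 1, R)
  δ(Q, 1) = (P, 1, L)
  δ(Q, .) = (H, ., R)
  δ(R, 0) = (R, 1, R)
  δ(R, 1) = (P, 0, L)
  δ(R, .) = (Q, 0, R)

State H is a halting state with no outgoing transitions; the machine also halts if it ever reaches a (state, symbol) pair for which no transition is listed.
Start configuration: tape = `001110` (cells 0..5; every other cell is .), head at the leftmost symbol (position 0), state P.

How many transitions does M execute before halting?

14

state=P head=0 tape=[0]01110...   (P,0)→(R,.,R)
state=R head=1 tape=.[0]1110...   (R,0)→(R,1,R)
state=R head=2 tape=.1[1]110...   (R,1)→(P,0,L)
state=P head=1 tape=.[1]0110...   (P,1)→(R,0,R)
state=R head=2 tape=.0[0]110...   (R,0)→(R,1,R)
state=R head=3 tape=.01[1]10...   (R,1)→(P,0,L)
state=P head=2 tape=.0[1]010...   (P,1)→(R,0,R)
state=R head=3 tape=.00[0]10...   (R,0)→(R,1,R)
state=R head=4 tape=.001[1]0...   (R,1)→(P,0,L)
state=P head=3 tape=.00[1]00...   (P,1)→(R,0,R)
state=R head=4 tape=.000[0]0...   (R,0)→(R,1,R)
state=R head=5 tape=.0001[0]...   (R,0)→(R,1,R)
state=R head=6 tape=.00011[.]..   (R,.)→(Q,0,R)
state=Q head=7 tape=.000110[.].   (Q,.)→(H,.,R)
state=H head=8 tape=.000110.[.]
M halts after 14 transitions.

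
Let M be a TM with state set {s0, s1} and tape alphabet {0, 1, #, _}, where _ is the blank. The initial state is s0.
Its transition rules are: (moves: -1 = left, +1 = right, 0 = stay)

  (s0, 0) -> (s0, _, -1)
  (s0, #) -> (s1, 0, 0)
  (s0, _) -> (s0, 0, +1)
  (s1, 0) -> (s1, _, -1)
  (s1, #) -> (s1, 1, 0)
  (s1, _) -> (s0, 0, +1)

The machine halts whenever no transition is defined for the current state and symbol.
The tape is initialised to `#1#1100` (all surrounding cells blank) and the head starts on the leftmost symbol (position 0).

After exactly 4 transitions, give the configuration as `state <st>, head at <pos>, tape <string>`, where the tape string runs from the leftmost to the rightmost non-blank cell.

state s0, head at 1, tape 001#1100

state=s0 head=0 tape=_[#]1#1100   (s0,#)→(s1,0,0)
state=s1 head=0 tape=_[0]1#1100   (s1,0)→(s1,_,-1)
state=s1 head=-1 tape=[_]_1#1100   (s1,_)→(s0,0,+1)
state=s0 head=0 tape=0[_]1#1100   (s0,_)→(s0,0,+1)
state=s0 head=1 tape=00[1]#1100
After 4 steps: state s0, head at 1, tape 001#1100.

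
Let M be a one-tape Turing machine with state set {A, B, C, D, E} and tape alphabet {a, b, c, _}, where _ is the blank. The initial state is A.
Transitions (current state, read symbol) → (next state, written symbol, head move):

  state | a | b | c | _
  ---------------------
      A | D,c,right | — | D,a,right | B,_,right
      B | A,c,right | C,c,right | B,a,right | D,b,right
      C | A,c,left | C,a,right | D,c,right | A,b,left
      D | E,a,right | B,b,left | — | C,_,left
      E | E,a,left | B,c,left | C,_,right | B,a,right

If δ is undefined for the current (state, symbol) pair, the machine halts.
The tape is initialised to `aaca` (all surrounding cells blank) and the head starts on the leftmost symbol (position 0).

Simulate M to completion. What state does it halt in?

A

state=A head=0 tape=[a]aca___   (A,a)→(D,c,right)
state=D head=1 tape=c[a]ca___   (D,a)→(E,a,right)
state=E head=2 tape=ca[c]a___   (E,c)→(C,_,right)
state=C head=3 tape=ca_[a]___   (C,a)→(A,c,left)
state=A head=2 tape=ca[_]c___   (A,_)→(B,_,right)
state=B head=3 tape=ca_[c]___   (B,c)→(B,a,right)
state=B head=4 tape=ca_a[_]__   (B,_)→(D,b,right)
state=D head=5 tape=ca_ab[_]_   (D,_)→(C,_,left)
state=C head=4 tape=ca_a[b]__   (C,b)→(C,a,right)
state=C head=5 tape=ca_aa[_]_   (C,_)→(A,b,left)
state=A head=4 tape=ca_a[a]b_   (A,a)→(D,c,right)
state=D head=5 tape=ca_ac[b]_   (D,b)→(B,b,left)
state=B head=4 tape=ca_a[c]b_   (B,c)→(B,a,right)
state=B head=5 tape=ca_aa[b]_   (B,b)→(C,c,right)
state=C head=6 tape=ca_aac[_]   (C,_)→(A,b,left)
state=A head=5 tape=ca_aa[c]b   (A,c)→(D,a,right)
state=D head=6 tape=ca_aaa[b]   (D,b)→(B,b,left)
state=B head=5 tape=ca_aa[a]b   (B,a)→(A,c,right)
state=A head=6 tape=ca_aac[b]
No transition is defined for (A, b); M halts in state A.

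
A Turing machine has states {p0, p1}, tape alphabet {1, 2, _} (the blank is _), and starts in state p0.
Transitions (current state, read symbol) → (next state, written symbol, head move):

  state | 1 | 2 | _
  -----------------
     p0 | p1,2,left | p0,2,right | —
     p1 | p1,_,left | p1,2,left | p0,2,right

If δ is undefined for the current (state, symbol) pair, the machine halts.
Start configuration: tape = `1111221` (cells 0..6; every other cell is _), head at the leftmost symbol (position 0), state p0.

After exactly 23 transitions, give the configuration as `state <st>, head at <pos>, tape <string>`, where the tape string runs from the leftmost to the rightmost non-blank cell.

p0 | ___[1]111221   read 1 → write 2, move left, go to p1
p1 | __[_]2111221   read _ → write 2, move right, go to p0
p0 | __2[2]111221   read 2 → write 2, move right, go to p0
p0 | __22[1]11221   read 1 → write 2, move left, go to p1
p1 | __2[2]211221   read 2 → write 2, move left, go to p1
p1 | __[2]2211221   read 2 → write 2, move left, go to p1
p1 | _[_]22211221   read _ → write 2, move right, go to p0
p0 | _2[2]2211221   read 2 → write 2, move right, go to p0
p0 | _22[2]211221   read 2 → write 2, move right, go to p0
p0 | _222[2]11221   read 2 → write 2, move right, go to p0
p0 | _2222[1]1221   read 1 → write 2, move left, go to p1
p1 | _222[2]21221   read 2 → write 2, move left, go to p1
p1 | _22[2]221221   read 2 → write 2, move left, go to p1
p1 | _2[2]2221221   read 2 → write 2, move left, go to p1
p1 | _[2]22221221   read 2 → write 2, move left, go to p1
p1 | [_]222221221   read _ → write 2, move right, go to p0
p0 | 2[2]22221221   read 2 → write 2, move right, go to p0
p0 | 22[2]2221221   read 2 → write 2, move right, go to p0
p0 | 222[2]221221   read 2 → write 2, move right, go to p0
p0 | 2222[2]21221   read 2 → write 2, move right, go to p0
p0 | 22222[2]1221   read 2 → write 2, move right, go to p0
p0 | 222222[1]221   read 1 → write 2, move left, go to p1
p1 | 22222[2]2221   read 2 → write 2, move left, go to p1
p1 | 2222[2]22221
After 23 steps: state p1, head at 1, tape 2222222221.

state p1, head at 1, tape 2222222221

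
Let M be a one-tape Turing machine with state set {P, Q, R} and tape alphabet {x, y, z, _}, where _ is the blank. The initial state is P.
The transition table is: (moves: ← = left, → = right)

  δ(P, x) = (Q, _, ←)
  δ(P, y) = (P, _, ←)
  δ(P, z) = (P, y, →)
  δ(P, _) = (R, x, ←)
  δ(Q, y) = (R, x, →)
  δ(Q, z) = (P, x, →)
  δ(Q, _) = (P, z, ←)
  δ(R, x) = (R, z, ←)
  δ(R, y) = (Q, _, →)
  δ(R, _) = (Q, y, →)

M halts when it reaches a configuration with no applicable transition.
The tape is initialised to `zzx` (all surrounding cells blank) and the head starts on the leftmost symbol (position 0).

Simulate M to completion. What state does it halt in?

Q

state=P head=0 tape=___[z]zx_   (P,z)→(P,y,→)
state=P head=1 tape=___y[z]x_   (P,z)→(P,y,→)
state=P head=2 tape=___yy[x]_   (P,x)→(Q,_,←)
state=Q head=1 tape=___y[y]__   (Q,y)→(R,x,→)
state=R head=2 tape=___yx[_]_   (R,_)→(Q,y,→)
state=Q head=3 tape=___yxy[_]   (Q,_)→(P,z,←)
state=P head=2 tape=___yx[y]z   (P,y)→(P,_,←)
state=P head=1 tape=___y[x]_z   (P,x)→(Q,_,←)
state=Q head=0 tape=___[y]__z   (Q,y)→(R,x,→)
state=R head=1 tape=___x[_]_z   (R,_)→(Q,y,→)
state=Q head=2 tape=___xy[_]z   (Q,_)→(P,z,←)
state=P head=1 tape=___x[y]zz   (P,y)→(P,_,←)
state=P head=0 tape=___[x]_zz   (P,x)→(Q,_,←)
state=Q head=-1 tape=__[_]__zz   (Q,_)→(P,z,←)
state=P head=-2 tape=_[_]z__zz   (P,_)→(R,x,←)
state=R head=-3 tape=[_]xz__zz   (R,_)→(Q,y,→)
state=Q head=-2 tape=y[x]z__zz
No transition is defined for (Q, x); M halts in state Q.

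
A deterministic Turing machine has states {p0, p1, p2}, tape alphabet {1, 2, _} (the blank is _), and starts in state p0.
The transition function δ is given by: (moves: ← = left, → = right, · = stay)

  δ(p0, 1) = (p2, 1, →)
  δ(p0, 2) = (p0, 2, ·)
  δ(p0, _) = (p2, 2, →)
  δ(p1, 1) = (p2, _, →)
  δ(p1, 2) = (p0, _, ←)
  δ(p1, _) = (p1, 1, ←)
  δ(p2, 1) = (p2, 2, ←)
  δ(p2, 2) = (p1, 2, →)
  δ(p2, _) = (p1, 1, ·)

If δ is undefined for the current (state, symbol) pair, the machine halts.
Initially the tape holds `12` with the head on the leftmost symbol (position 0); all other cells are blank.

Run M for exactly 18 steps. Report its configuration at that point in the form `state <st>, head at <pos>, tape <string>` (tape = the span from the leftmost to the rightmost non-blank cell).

state p1, head at 2, tape 1212

p0 | [1]2__   read 1 → write 1, move →, go to p2
p2 | 1[2]__   read 2 → write 2, move →, go to p1
p1 | 12[_]_   read _ → write 1, move ←, go to p1
p1 | 1[2]1_   read 2 → write _, move ←, go to p0
p0 | [1]_1_   read 1 → write 1, move →, go to p2
p2 | 1[_]1_   read _ → write 1, move ·, go to p1
p1 | 1[1]1_   read 1 → write _, move →, go to p2
p2 | 1_[1]_   read 1 → write 2, move ←, go to p2
p2 | 1[_]2_   read _ → write 1, move ·, go to p1
p1 | 1[1]2_   read 1 → write _, move →, go to p2
p2 | 1_[2]_   read 2 → write 2, move →, go to p1
p1 | 1_2[_]   read _ → write 1, move ←, go to p1
p1 | 1_[2]1   read 2 → write _, move ←, go to p0
p0 | 1[_]_1   read _ → write 2, move →, go to p2
p2 | 12[_]1   read _ → write 1, move ·, go to p1
p1 | 12[1]1   read 1 → write _, move →, go to p2
p2 | 12_[1]   read 1 → write 2, move ←, go to p2
p2 | 12[_]2   read _ → write 1, move ·, go to p1
p1 | 12[1]2
After 18 steps: state p1, head at 2, tape 1212.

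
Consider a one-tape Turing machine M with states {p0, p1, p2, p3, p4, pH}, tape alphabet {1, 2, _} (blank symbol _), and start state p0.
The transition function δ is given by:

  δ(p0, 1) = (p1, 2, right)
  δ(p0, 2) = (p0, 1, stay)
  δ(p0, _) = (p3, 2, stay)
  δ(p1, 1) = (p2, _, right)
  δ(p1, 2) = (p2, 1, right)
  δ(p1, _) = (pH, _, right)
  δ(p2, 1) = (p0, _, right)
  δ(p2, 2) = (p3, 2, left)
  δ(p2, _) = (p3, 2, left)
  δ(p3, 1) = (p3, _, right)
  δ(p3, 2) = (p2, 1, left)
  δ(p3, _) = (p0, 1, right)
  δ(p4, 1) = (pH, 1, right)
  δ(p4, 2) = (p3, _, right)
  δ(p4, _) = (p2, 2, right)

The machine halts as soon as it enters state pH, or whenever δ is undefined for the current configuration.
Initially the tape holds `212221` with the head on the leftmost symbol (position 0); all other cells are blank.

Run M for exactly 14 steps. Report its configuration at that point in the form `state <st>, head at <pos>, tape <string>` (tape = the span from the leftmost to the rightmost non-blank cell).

state p0, head at 2, tape 2_1211

p0 | [2]12221   read 2 → write 1, move stay, go to p0
p0 | [1]12221   read 1 → write 2, move right, go to p1
p1 | 2[1]2221   read 1 → write _, move right, go to p2
p2 | 2_[2]221   read 2 → write 2, move left, go to p3
p3 | 2[_]2221   read _ → write 1, move right, go to p0
p0 | 21[2]221   read 2 → write 1, move stay, go to p0
p0 | 21[1]221   read 1 → write 2, move right, go to p1
p1 | 212[2]21   read 2 → write 1, move right, go to p2
p2 | 2121[2]1   read 2 → write 2, move left, go to p3
p3 | 212[1]21   read 1 → write _, move right, go to p3
p3 | 212_[2]1   read 2 → write 1, move left, go to p2
p2 | 212[_]11   read _ → write 2, move left, go to p3
p3 | 21[2]211   read 2 → write 1, move left, go to p2
p2 | 2[1]1211   read 1 → write _, move right, go to p0
p0 | 2_[1]211
After 14 steps: state p0, head at 2, tape 2_1211.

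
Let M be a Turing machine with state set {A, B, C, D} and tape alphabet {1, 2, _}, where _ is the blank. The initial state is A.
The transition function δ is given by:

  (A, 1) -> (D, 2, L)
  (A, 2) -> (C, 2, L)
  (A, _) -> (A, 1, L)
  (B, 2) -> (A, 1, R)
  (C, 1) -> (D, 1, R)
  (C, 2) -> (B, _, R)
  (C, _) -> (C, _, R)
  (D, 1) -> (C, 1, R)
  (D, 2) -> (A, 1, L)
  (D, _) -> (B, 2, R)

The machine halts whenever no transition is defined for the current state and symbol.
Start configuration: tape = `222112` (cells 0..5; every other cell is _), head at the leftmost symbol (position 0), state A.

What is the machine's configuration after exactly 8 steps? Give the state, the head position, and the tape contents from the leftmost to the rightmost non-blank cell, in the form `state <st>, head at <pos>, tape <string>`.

state D, head at 0, tape 21112

state=A head=0 tape=_[2]22112   (A,2)→(C,2,L)
state=C head=-1 tape=[_]222112   (C,_)→(C,_,R)
state=C head=0 tape=_[2]22112   (C,2)→(B,_,R)
state=B head=1 tape=__[2]2112   (B,2)→(A,1,R)
state=A head=2 tape=__1[2]112   (A,2)→(C,2,L)
state=C head=1 tape=__[1]2112   (C,1)→(D,1,R)
state=D head=2 tape=__1[2]112   (D,2)→(A,1,L)
state=A head=1 tape=__[1]1112   (A,1)→(D,2,L)
state=D head=0 tape=_[_]21112
After 8 steps: state D, head at 0, tape 21112.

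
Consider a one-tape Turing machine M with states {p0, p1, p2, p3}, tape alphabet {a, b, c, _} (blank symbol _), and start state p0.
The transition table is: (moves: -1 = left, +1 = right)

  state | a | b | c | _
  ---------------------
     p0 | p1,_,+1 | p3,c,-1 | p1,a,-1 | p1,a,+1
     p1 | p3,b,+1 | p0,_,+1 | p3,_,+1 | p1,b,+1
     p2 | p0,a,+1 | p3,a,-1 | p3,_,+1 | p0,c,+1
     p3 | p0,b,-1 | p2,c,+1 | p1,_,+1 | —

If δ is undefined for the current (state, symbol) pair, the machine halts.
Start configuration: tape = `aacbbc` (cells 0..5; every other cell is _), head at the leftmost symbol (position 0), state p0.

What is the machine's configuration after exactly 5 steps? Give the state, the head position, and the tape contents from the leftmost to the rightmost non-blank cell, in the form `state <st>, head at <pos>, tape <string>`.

state p3, head at 3, tape b__cc

p0 | [a]acbbc   read a → write _, move +1, go to p1
p1 | _[a]cbbc   read a → write b, move +1, go to p3
p3 | _b[c]bbc   read c → write _, move +1, go to p1
p1 | _b_[b]bc   read b → write _, move +1, go to p0
p0 | _b__[b]c   read b → write c, move -1, go to p3
p3 | _b_[_]cc
After 5 steps: state p3, head at 3, tape b__cc.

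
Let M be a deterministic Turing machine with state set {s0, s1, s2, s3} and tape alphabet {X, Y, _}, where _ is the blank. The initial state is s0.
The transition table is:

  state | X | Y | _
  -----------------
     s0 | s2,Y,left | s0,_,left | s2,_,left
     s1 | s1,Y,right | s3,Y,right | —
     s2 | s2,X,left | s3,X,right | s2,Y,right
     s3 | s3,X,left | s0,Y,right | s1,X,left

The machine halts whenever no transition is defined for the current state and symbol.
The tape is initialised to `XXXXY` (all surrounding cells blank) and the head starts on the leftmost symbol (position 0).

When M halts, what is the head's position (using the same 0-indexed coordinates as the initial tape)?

s0 | ____[X]XXXY   read X → write Y, move left, go to s2
s2 | ___[_]YXXXY   read _ → write Y, move right, go to s2
s2 | ___Y[Y]XXXY   read Y → write X, move right, go to s3
s3 | ___YX[X]XXY   read X → write X, move left, go to s3
s3 | ___Y[X]XXXY   read X → write X, move left, go to s3
s3 | ___[Y]XXXXY   read Y → write Y, move right, go to s0
s0 | ___Y[X]XXXY   read X → write Y, move left, go to s2
s2 | ___[Y]YXXXY   read Y → write X, move right, go to s3
s3 | ___X[Y]XXXY   read Y → write Y, move right, go to s0
s0 | ___XY[X]XXY   read X → write Y, move left, go to s2
s2 | ___X[Y]YXXY   read Y → write X, move right, go to s3
s3 | ___XX[Y]XXY   read Y → write Y, move right, go to s0
s0 | ___XXY[X]XY   read X → write Y, move left, go to s2
s2 | ___XX[Y]YXY   read Y → write X, move right, go to s3
s3 | ___XXX[Y]XY   read Y → write Y, move right, go to s0
s0 | ___XXXY[X]Y   read X → write Y, move left, go to s2
s2 | ___XXX[Y]YY   read Y → write X, move right, go to s3
s3 | ___XXXX[Y]Y   read Y → write Y, move right, go to s0
s0 | ___XXXXY[Y]   read Y → write _, move left, go to s0
s0 | ___XXXX[Y]_   read Y → write _, move left, go to s0
s0 | ___XXX[X]__   read X → write Y, move left, go to s2
s2 | ___XX[X]Y__   read X → write X, move left, go to s2
s2 | ___X[X]XY__   read X → write X, move left, go to s2
s2 | ___[X]XXY__   read X → write X, move left, go to s2
s2 | __[_]XXXY__   read _ → write Y, move right, go to s2
s2 | __Y[X]XXY__   read X → write X, move left, go to s2
s2 | __[Y]XXXY__   read Y → write X, move right, go to s3
s3 | __X[X]XXY__   read X → write X, move left, go to s3
s3 | __[X]XXXY__   read X → write X, move left, go to s3
s3 | _[_]XXXXY__   read _ → write X, move left, go to s1
s1 | [_]XXXXXY__
At halt the head is at cell -4.

-4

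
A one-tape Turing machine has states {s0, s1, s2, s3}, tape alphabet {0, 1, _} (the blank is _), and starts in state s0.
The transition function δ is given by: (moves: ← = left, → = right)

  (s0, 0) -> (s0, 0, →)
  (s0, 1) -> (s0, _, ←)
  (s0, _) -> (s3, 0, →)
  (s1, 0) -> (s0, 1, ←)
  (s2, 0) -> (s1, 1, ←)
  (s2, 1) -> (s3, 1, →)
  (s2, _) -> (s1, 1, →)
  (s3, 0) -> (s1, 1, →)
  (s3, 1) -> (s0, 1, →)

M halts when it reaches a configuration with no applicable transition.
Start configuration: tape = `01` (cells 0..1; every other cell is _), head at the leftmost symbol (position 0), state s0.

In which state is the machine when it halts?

state=s0 head=0 tape=[0]1_   (s0,0)→(s0,0,→)
state=s0 head=1 tape=0[1]_   (s0,1)→(s0,_,←)
state=s0 head=0 tape=[0]__   (s0,0)→(s0,0,→)
state=s0 head=1 tape=0[_]_   (s0,_)→(s3,0,→)
state=s3 head=2 tape=00[_]
No transition is defined for (s3, _); M halts in state s3.

s3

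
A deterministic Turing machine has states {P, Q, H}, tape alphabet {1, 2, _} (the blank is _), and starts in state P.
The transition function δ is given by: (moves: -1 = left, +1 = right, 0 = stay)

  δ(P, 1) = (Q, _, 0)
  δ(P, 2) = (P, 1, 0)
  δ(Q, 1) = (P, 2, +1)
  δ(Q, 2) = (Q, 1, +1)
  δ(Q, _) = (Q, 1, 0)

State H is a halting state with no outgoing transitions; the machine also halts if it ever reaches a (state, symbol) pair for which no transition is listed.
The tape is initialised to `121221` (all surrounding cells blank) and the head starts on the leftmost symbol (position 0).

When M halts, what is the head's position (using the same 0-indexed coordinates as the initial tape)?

state=P head=0 tape=[1]21221_   (P,1)→(Q,_,0)
state=Q head=0 tape=[_]21221_   (Q,_)→(Q,1,0)
state=Q head=0 tape=[1]21221_   (Q,1)→(P,2,+1)
state=P head=1 tape=2[2]1221_   (P,2)→(P,1,0)
state=P head=1 tape=2[1]1221_   (P,1)→(Q,_,0)
state=Q head=1 tape=2[_]1221_   (Q,_)→(Q,1,0)
state=Q head=1 tape=2[1]1221_   (Q,1)→(P,2,+1)
state=P head=2 tape=22[1]221_   (P,1)→(Q,_,0)
state=Q head=2 tape=22[_]221_   (Q,_)→(Q,1,0)
state=Q head=2 tape=22[1]221_   (Q,1)→(P,2,+1)
state=P head=3 tape=222[2]21_   (P,2)→(P,1,0)
state=P head=3 tape=222[1]21_   (P,1)→(Q,_,0)
state=Q head=3 tape=222[_]21_   (Q,_)→(Q,1,0)
state=Q head=3 tape=222[1]21_   (Q,1)→(P,2,+1)
state=P head=4 tape=2222[2]1_   (P,2)→(P,1,0)
state=P head=4 tape=2222[1]1_   (P,1)→(Q,_,0)
state=Q head=4 tape=2222[_]1_   (Q,_)→(Q,1,0)
state=Q head=4 tape=2222[1]1_   (Q,1)→(P,2,+1)
state=P head=5 tape=22222[1]_   (P,1)→(Q,_,0)
state=Q head=5 tape=22222[_]_   (Q,_)→(Q,1,0)
state=Q head=5 tape=22222[1]_   (Q,1)→(P,2,+1)
state=P head=6 tape=222222[_]
At halt the head is at cell 6.

6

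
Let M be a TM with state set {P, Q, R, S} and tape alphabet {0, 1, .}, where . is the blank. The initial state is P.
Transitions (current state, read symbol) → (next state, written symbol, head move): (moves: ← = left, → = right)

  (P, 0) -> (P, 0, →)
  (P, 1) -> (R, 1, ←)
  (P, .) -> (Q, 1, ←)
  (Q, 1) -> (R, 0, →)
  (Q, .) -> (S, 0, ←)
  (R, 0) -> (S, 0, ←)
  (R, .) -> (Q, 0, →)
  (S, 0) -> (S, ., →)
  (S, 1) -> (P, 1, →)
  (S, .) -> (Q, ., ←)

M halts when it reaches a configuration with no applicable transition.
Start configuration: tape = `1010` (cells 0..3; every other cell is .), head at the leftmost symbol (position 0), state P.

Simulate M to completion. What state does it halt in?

Q

P | .[1]010.   read 1 → write 1, move ←, go to R
R | [.]1010.   read . → write 0, move →, go to Q
Q | 0[1]010.   read 1 → write 0, move →, go to R
R | 00[0]10.   read 0 → write 0, move ←, go to S
S | 0[0]010.   read 0 → write ., move →, go to S
S | 0.[0]10.   read 0 → write ., move →, go to S
S | 0..[1]0.   read 1 → write 1, move →, go to P
P | 0..1[0].   read 0 → write 0, move →, go to P
P | 0..10[.]   read . → write 1, move ←, go to Q
Q | 0..1[0]1
No transition is defined for (Q, 0); M halts in state Q.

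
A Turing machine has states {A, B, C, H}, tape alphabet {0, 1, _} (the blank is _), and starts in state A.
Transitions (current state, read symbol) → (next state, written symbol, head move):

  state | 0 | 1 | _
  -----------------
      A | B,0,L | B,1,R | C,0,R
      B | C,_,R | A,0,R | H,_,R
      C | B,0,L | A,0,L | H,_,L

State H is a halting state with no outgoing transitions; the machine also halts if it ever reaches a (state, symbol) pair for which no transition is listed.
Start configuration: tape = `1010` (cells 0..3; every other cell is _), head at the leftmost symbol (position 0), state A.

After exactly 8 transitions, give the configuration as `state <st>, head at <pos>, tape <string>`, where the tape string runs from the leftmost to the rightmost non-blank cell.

state H, head at 2, tape 1_00

state=A head=0 tape=[1]010   (A,1)→(B,1,R)
state=B head=1 tape=1[0]10   (B,0)→(C,_,R)
state=C head=2 tape=1_[1]0   (C,1)→(A,0,L)
state=A head=1 tape=1[_]00   (A,_)→(C,0,R)
state=C head=2 tape=10[0]0   (C,0)→(B,0,L)
state=B head=1 tape=1[0]00   (B,0)→(C,_,R)
state=C head=2 tape=1_[0]0   (C,0)→(B,0,L)
state=B head=1 tape=1[_]00   (B,_)→(H,_,R)
state=H head=2 tape=1_[0]0
After 8 steps: state H, head at 2, tape 1_00.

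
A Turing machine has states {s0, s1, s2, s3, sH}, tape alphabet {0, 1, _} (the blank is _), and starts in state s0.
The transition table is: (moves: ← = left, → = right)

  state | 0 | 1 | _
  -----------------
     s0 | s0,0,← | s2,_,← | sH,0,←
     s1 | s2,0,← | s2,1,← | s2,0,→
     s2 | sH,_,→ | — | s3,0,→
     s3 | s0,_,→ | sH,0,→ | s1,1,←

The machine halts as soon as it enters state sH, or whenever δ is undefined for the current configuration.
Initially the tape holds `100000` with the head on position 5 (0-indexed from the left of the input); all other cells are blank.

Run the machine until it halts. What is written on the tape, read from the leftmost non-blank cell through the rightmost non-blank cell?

0100000

state=s0 head=5 tape=__10000[0]   (s0,0)→(s0,0,←)
state=s0 head=4 tape=__1000[0]0   (s0,0)→(s0,0,←)
state=s0 head=3 tape=__100[0]00   (s0,0)→(s0,0,←)
state=s0 head=2 tape=__10[0]000   (s0,0)→(s0,0,←)
state=s0 head=1 tape=__1[0]0000   (s0,0)→(s0,0,←)
state=s0 head=0 tape=__[1]00000   (s0,1)→(s2,_,←)
state=s2 head=-1 tape=_[_]_00000   (s2,_)→(s3,0,→)
state=s3 head=0 tape=_0[_]00000   (s3,_)→(s1,1,←)
state=s1 head=-1 tape=_[0]100000   (s1,0)→(s2,0,←)
state=s2 head=-2 tape=[_]0100000   (s2,_)→(s3,0,→)
state=s3 head=-1 tape=0[0]100000   (s3,0)→(s0,_,→)
state=s0 head=0 tape=0_[1]00000   (s0,1)→(s2,_,←)
state=s2 head=-1 tape=0[_]_00000   (s2,_)→(s3,0,→)
state=s3 head=0 tape=00[_]00000   (s3,_)→(s1,1,←)
state=s1 head=-1 tape=0[0]100000   (s1,0)→(s2,0,←)
state=s2 head=-2 tape=[0]0100000   (s2,0)→(sH,_,→)
state=sH head=-1 tape=_[0]100000
The non-blank tape span at halt is 0100000.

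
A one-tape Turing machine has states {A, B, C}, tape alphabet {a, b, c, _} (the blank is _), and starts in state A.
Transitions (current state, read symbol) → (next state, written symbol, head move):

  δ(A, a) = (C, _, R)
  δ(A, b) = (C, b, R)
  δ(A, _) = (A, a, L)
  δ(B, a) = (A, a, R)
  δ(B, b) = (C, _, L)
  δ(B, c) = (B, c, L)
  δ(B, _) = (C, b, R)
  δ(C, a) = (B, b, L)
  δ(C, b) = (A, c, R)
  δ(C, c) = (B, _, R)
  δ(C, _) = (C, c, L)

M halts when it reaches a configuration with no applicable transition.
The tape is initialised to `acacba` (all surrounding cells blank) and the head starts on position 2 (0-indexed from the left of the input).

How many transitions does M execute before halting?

17

state=A head=2 tape=ac[a]cba   (A,a)→(C,_,R)
state=C head=3 tape=ac_[c]ba   (C,c)→(B,_,R)
state=B head=4 tape=ac__[b]a   (B,b)→(C,_,L)
state=C head=3 tape=ac_[_]_a   (C,_)→(C,c,L)
state=C head=2 tape=ac[_]c_a   (C,_)→(C,c,L)
state=C head=1 tape=a[c]cc_a   (C,c)→(B,_,R)
state=B head=2 tape=a_[c]c_a   (B,c)→(B,c,L)
state=B head=1 tape=a[_]cc_a   (B,_)→(C,b,R)
state=C head=2 tape=ab[c]c_a   (C,c)→(B,_,R)
state=B head=3 tape=ab_[c]_a   (B,c)→(B,c,L)
state=B head=2 tape=ab[_]c_a   (B,_)→(C,b,R)
state=C head=3 tape=abb[c]_a   (C,c)→(B,_,R)
state=B head=4 tape=abb_[_]a   (B,_)→(C,b,R)
state=C head=5 tape=abb_b[a]   (C,a)→(B,b,L)
state=B head=4 tape=abb_[b]b   (B,b)→(C,_,L)
state=C head=3 tape=abb[_]_b   (C,_)→(C,c,L)
state=C head=2 tape=ab[b]c_b   (C,b)→(A,c,R)
state=A head=3 tape=abc[c]_b
M halts after 17 transitions.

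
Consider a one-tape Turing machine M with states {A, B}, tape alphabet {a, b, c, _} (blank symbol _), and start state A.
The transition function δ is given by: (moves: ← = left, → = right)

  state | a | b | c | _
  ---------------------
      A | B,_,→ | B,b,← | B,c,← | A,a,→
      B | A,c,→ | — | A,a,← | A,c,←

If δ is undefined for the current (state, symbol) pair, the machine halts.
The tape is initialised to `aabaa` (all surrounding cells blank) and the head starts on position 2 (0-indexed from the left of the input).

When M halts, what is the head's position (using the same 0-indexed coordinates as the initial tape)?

2

state=A head=2 tape=aa[b]aa   (A,b)→(B,b,←)
state=B head=1 tape=a[a]baa   (B,a)→(A,c,→)
state=A head=2 tape=ac[b]aa   (A,b)→(B,b,←)
state=B head=1 tape=a[c]baa   (B,c)→(A,a,←)
state=A head=0 tape=[a]abaa   (A,a)→(B,_,→)
state=B head=1 tape=_[a]baa   (B,a)→(A,c,→)
state=A head=2 tape=_c[b]aa   (A,b)→(B,b,←)
state=B head=1 tape=_[c]baa   (B,c)→(A,a,←)
state=A head=0 tape=[_]abaa   (A,_)→(A,a,→)
state=A head=1 tape=a[a]baa   (A,a)→(B,_,→)
state=B head=2 tape=a_[b]aa
At halt the head is at cell 2.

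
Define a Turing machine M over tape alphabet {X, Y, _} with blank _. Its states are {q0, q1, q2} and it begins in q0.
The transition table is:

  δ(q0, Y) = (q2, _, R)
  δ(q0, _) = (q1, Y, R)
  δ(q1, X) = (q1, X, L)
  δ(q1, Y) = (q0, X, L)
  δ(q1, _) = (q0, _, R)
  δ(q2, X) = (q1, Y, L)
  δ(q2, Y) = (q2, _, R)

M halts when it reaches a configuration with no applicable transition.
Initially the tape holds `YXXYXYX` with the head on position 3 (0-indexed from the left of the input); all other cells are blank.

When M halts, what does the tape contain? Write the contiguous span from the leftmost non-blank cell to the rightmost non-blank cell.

YXX

state=q0 head=3 tape=YXX[Y]XYX_   (q0,Y)→(q2,_,R)
state=q2 head=4 tape=YXX_[X]YX_   (q2,X)→(q1,Y,L)
state=q1 head=3 tape=YXX[_]YYX_   (q1,_)→(q0,_,R)
state=q0 head=4 tape=YXX_[Y]YX_   (q0,Y)→(q2,_,R)
state=q2 head=5 tape=YXX__[Y]X_   (q2,Y)→(q2,_,R)
state=q2 head=6 tape=YXX___[X]_   (q2,X)→(q1,Y,L)
state=q1 head=5 tape=YXX__[_]Y_   (q1,_)→(q0,_,R)
state=q0 head=6 tape=YXX___[Y]_   (q0,Y)→(q2,_,R)
state=q2 head=7 tape=YXX____[_]
The non-blank tape span at halt is YXX.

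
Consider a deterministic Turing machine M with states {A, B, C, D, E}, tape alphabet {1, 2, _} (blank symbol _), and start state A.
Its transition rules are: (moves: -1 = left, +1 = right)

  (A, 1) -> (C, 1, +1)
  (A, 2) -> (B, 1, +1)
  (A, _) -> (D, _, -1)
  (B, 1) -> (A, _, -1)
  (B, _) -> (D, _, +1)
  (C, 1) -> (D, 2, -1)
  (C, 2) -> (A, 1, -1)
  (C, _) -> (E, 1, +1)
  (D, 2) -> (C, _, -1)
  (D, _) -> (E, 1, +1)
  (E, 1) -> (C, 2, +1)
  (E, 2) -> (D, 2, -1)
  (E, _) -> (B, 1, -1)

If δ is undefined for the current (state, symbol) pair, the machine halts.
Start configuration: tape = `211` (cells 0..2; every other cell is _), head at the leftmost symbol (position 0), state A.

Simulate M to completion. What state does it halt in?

A | [2]11__   read 2 → write 1, move +1, go to B
B | 1[1]1__   read 1 → write _, move -1, go to A
A | [1]_1__   read 1 → write 1, move +1, go to C
C | 1[_]1__   read _ → write 1, move +1, go to E
E | 11[1]__   read 1 → write 2, move +1, go to C
C | 112[_]_   read _ → write 1, move +1, go to E
E | 1121[_]   read _ → write 1, move -1, go to B
B | 112[1]1   read 1 → write _, move -1, go to A
A | 11[2]_1   read 2 → write 1, move +1, go to B
B | 111[_]1   read _ → write _, move +1, go to D
D | 111_[1]
No transition is defined for (D, 1); M halts in state D.

D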